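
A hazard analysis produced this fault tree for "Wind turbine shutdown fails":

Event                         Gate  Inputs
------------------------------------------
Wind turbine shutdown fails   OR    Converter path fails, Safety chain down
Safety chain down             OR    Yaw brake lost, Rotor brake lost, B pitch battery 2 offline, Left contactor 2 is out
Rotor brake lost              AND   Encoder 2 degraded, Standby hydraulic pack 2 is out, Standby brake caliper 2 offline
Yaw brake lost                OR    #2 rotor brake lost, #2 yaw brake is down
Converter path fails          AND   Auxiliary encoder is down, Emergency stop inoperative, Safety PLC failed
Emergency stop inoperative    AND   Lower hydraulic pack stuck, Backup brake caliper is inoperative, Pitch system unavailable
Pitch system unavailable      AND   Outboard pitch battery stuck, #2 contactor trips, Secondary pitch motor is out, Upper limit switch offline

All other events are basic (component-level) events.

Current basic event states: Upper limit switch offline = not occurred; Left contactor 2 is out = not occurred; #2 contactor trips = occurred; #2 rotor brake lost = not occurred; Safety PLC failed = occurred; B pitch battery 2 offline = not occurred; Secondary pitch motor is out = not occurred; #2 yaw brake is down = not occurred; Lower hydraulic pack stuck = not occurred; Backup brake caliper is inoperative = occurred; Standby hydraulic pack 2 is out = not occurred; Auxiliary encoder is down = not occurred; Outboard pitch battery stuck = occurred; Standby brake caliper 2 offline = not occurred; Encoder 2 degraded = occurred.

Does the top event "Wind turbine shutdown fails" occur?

No

Pitch system unavailable [AND]: Outboard pitch battery stuck=occurs, #2 contactor trips=occurs, Secondary pitch motor is out=not, Upper limit switch offline=not → not all inputs occur → does not occur.
Emergency stop inoperative [AND]: Lower hydraulic pack stuck=not, Backup brake caliper is inoperative=occurs, Pitch system unavailable=not → not all inputs occur → does not occur.
Converter path fails [AND]: Auxiliary encoder is down=not, Emergency stop inoperative=not, Safety PLC failed=occurs → not all inputs occur → does not occur.
Yaw brake lost [OR]: #2 rotor brake lost=not, #2 yaw brake is down=not → no input occurs → does not occur.
Rotor brake lost [AND]: Encoder 2 degraded=occurs, Standby hydraulic pack 2 is out=not, Standby brake caliper 2 offline=not → not all inputs occur → does not occur.
Safety chain down [OR]: Yaw brake lost=not, Rotor brake lost=not, B pitch battery 2 offline=not, Left contactor 2 is out=not → no input occurs → does not occur.
Wind turbine shutdown fails [OR]: Converter path fails=not, Safety chain down=not → no input occurs → does not occur.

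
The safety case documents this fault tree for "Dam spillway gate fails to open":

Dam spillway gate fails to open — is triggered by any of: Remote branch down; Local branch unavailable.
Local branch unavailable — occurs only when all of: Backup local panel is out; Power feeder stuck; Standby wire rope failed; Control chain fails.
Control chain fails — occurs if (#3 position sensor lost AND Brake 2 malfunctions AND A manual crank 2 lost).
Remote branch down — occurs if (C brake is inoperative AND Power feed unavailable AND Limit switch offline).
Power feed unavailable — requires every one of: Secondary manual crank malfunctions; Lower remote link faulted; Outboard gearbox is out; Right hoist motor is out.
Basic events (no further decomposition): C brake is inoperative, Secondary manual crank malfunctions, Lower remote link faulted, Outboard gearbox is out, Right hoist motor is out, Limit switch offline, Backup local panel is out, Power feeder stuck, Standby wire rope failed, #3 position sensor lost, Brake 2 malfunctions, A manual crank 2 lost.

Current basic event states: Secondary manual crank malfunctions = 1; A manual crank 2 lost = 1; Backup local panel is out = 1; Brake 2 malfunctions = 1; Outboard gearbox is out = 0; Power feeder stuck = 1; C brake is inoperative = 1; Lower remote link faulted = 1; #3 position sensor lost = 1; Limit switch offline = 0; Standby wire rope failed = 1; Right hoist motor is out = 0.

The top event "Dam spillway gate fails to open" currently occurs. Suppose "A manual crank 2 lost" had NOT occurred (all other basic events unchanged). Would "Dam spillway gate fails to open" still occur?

No

Counterfactual: set "A manual crank 2 lost" to not occurred.
Power feed unavailable [AND]: Secondary manual crank malfunctions=occurs, Lower remote link faulted=occurs, Outboard gearbox is out=not, Right hoist motor is out=not → not all inputs occur → does not occur.
Remote branch down [AND]: C brake is inoperative=occurs, Power feed unavailable=not, Limit switch offline=not → not all inputs occur → does not occur.
Control chain fails [AND]: #3 position sensor lost=occurs, Brake 2 malfunctions=occurs, A manual crank 2 lost=not → not all inputs occur → does not occur.
Local branch unavailable [AND]: Backup local panel is out=occurs, Power feeder stuck=occurs, Standby wire rope failed=occurs, Control chain fails=not → not all inputs occur → does not occur.
Dam spillway gate fails to open [OR]: Remote branch down=not, Local branch unavailable=not → no input occurs → does not occur.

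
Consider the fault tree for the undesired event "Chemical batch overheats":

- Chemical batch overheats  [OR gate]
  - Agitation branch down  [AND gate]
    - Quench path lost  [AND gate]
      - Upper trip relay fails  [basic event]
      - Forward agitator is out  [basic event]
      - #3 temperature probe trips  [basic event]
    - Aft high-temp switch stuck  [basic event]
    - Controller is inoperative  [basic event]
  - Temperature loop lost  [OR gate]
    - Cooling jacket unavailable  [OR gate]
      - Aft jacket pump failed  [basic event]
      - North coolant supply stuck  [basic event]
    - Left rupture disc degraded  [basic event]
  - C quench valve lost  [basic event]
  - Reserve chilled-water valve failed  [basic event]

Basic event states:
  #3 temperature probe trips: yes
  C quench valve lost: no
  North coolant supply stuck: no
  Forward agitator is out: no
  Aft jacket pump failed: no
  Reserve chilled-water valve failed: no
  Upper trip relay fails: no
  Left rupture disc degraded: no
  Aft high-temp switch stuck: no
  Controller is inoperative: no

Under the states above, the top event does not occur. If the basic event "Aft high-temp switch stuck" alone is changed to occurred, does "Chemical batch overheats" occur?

Counterfactual: set "Aft high-temp switch stuck" to occurred.
Quench path lost [AND]: Upper trip relay fails=not, Forward agitator is out=not, #3 temperature probe trips=occurs → not all inputs occur → does not occur.
Agitation branch down [AND]: Quench path lost=not, Aft high-temp switch stuck=occurs, Controller is inoperative=not → not all inputs occur → does not occur.
Cooling jacket unavailable [OR]: Aft jacket pump failed=not, North coolant supply stuck=not → no input occurs → does not occur.
Temperature loop lost [OR]: Cooling jacket unavailable=not, Left rupture disc degraded=not → no input occurs → does not occur.
Chemical batch overheats [OR]: Agitation branch down=not, Temperature loop lost=not, C quench valve lost=not, Reserve chilled-water valve failed=not → no input occurs → does not occur.

No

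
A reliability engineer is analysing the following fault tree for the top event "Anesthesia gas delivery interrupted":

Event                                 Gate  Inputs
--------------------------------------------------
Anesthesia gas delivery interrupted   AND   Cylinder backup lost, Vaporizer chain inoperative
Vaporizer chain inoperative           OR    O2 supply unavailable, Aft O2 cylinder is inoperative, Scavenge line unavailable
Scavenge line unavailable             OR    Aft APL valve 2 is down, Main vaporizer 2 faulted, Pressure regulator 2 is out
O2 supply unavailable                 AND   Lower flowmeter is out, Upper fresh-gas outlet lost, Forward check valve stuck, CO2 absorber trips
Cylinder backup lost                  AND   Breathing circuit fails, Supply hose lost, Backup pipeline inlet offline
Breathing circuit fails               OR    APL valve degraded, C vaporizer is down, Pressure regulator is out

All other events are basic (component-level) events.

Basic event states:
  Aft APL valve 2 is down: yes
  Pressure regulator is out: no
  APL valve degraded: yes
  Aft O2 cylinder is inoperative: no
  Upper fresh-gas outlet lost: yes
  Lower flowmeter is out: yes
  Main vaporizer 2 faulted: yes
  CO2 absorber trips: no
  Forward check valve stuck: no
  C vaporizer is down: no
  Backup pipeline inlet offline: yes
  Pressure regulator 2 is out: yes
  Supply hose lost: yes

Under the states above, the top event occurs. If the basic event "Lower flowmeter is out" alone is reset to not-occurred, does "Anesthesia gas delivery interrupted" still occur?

Yes

Counterfactual: set "Lower flowmeter is out" to not occurred.
Breathing circuit fails [OR]: APL valve degraded=occurs, C vaporizer is down=not, Pressure regulator is out=not → at least one input occurs → occurs.
Cylinder backup lost [AND]: Breathing circuit fails=occurs, Supply hose lost=occurs, Backup pipeline inlet offline=occurs → all inputs occur → occurs.
O2 supply unavailable [AND]: Lower flowmeter is out=not, Upper fresh-gas outlet lost=occurs, Forward check valve stuck=not, CO2 absorber trips=not → not all inputs occur → does not occur.
Scavenge line unavailable [OR]: Aft APL valve 2 is down=occurs, Main vaporizer 2 faulted=occurs, Pressure regulator 2 is out=occurs → at least one input occurs → occurs.
Vaporizer chain inoperative [OR]: O2 supply unavailable=not, Aft O2 cylinder is inoperative=not, Scavenge line unavailable=occurs → at least one input occurs → occurs.
Anesthesia gas delivery interrupted [AND]: Cylinder backup lost=occurs, Vaporizer chain inoperative=occurs → all inputs occur → occurs.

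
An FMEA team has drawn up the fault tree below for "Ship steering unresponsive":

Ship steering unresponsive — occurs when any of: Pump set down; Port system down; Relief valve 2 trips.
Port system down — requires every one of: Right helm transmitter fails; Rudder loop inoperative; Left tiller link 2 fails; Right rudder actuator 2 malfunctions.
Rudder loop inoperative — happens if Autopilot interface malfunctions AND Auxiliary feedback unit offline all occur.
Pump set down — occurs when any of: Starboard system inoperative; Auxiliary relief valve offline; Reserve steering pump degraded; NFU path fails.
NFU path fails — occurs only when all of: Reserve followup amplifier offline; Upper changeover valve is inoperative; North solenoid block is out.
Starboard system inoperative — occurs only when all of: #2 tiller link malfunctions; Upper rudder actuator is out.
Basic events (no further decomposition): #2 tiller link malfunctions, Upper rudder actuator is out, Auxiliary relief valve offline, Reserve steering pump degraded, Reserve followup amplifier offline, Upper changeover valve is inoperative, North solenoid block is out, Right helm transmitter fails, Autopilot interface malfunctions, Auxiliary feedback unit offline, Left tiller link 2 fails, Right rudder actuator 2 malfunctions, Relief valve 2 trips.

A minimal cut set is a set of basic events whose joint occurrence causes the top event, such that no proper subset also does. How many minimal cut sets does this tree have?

6

Starboard system inoperative [AND]: one cut set from each child combined → 1 × 1 = 1 cut set(s).
NFU path fails [AND]: one cut set from each child combined → 1 × 1 × 1 = 1 cut set(s).
Pump set down [OR]: union of children's cut sets → 4 cut set(s).
Rudder loop inoperative [AND]: one cut set from each child combined → 1 × 1 = 1 cut set(s).
Port system down [AND]: one cut set from each child combined → 1 × 1 × 1 × 1 = 1 cut set(s).
Ship steering unresponsive [OR]: union of children's cut sets → 6 cut set(s).
Minimal cut sets: {#2 tiller link malfunctions, Upper rudder actuator is out}; {Auxiliary relief valve offline}; {Reserve steering pump degraded}; {North solenoid block is out, Reserve followup amplifier offline, Upper changeover valve is inoperative}; {Autopilot interface malfunctions, Auxiliary feedback unit offline, Left tiller link 2 fails, Right helm transmitter fails, Right rudder actuator 2 malfunctions}; {Relief valve 2 trips}.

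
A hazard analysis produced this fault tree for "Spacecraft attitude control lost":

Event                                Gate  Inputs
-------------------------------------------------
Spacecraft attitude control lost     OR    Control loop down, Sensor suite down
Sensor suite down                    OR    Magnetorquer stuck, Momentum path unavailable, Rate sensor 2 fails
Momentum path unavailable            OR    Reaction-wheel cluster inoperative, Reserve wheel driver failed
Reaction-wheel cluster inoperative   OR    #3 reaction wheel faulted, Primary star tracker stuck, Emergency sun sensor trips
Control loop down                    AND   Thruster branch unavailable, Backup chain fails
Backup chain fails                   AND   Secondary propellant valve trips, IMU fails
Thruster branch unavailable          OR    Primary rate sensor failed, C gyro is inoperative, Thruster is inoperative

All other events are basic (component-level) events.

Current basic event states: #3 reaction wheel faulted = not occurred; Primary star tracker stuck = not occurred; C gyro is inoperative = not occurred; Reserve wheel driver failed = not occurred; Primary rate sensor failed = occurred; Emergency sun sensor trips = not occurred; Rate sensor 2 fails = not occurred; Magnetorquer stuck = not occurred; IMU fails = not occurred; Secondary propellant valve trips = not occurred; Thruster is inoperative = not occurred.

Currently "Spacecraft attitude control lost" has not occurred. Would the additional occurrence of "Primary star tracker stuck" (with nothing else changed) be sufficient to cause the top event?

Yes

Counterfactual: set "Primary star tracker stuck" to occurred.
Thruster branch unavailable [OR]: Primary rate sensor failed=occurs, C gyro is inoperative=not, Thruster is inoperative=not → at least one input occurs → occurs.
Backup chain fails [AND]: Secondary propellant valve trips=not, IMU fails=not → not all inputs occur → does not occur.
Control loop down [AND]: Thruster branch unavailable=occurs, Backup chain fails=not → not all inputs occur → does not occur.
Reaction-wheel cluster inoperative [OR]: #3 reaction wheel faulted=not, Primary star tracker stuck=occurs, Emergency sun sensor trips=not → at least one input occurs → occurs.
Momentum path unavailable [OR]: Reaction-wheel cluster inoperative=occurs, Reserve wheel driver failed=not → at least one input occurs → occurs.
Sensor suite down [OR]: Magnetorquer stuck=not, Momentum path unavailable=occurs, Rate sensor 2 fails=not → at least one input occurs → occurs.
Spacecraft attitude control lost [OR]: Control loop down=not, Sensor suite down=occurs → at least one input occurs → occurs.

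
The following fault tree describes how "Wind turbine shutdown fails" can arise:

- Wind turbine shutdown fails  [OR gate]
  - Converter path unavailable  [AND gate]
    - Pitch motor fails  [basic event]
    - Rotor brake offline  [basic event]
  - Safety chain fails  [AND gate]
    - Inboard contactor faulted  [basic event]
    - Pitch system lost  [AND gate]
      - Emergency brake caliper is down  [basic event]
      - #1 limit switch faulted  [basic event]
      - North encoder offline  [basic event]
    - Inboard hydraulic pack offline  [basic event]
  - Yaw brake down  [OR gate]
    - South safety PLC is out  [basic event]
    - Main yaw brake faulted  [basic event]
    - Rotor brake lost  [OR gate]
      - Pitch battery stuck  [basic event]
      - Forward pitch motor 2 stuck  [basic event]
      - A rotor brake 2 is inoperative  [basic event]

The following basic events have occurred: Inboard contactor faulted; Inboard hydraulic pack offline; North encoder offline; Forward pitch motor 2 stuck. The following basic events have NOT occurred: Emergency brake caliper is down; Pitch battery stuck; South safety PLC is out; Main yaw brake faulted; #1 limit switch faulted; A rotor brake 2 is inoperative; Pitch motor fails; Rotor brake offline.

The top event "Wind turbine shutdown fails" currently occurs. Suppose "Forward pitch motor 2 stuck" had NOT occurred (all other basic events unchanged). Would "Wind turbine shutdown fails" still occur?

No

Counterfactual: set "Forward pitch motor 2 stuck" to not occurred.
Converter path unavailable [AND]: Pitch motor fails=not, Rotor brake offline=not → not all inputs occur → does not occur.
Pitch system lost [AND]: Emergency brake caliper is down=not, #1 limit switch faulted=not, North encoder offline=occurs → not all inputs occur → does not occur.
Safety chain fails [AND]: Inboard contactor faulted=occurs, Pitch system lost=not, Inboard hydraulic pack offline=occurs → not all inputs occur → does not occur.
Rotor brake lost [OR]: Pitch battery stuck=not, Forward pitch motor 2 stuck=not, A rotor brake 2 is inoperative=not → no input occurs → does not occur.
Yaw brake down [OR]: South safety PLC is out=not, Main yaw brake faulted=not, Rotor brake lost=not → no input occurs → does not occur.
Wind turbine shutdown fails [OR]: Converter path unavailable=not, Safety chain fails=not, Yaw brake down=not → no input occurs → does not occur.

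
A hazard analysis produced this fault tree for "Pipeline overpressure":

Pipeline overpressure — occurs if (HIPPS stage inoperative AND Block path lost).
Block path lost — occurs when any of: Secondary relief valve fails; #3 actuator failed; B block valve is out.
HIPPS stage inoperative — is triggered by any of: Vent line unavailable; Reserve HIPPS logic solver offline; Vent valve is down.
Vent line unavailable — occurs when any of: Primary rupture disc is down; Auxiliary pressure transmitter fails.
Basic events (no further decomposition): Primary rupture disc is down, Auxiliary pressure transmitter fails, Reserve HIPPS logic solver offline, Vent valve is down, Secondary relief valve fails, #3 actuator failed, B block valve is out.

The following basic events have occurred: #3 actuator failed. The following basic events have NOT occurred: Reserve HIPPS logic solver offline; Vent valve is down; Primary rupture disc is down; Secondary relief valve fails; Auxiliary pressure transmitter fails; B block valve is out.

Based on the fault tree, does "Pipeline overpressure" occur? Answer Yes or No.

No

Vent line unavailable [OR]: Primary rupture disc is down=not, Auxiliary pressure transmitter fails=not → no input occurs → does not occur.
HIPPS stage inoperative [OR]: Vent line unavailable=not, Reserve HIPPS logic solver offline=not, Vent valve is down=not → no input occurs → does not occur.
Block path lost [OR]: Secondary relief valve fails=not, #3 actuator failed=occurs, B block valve is out=not → at least one input occurs → occurs.
Pipeline overpressure [AND]: HIPPS stage inoperative=not, Block path lost=occurs → not all inputs occur → does not occur.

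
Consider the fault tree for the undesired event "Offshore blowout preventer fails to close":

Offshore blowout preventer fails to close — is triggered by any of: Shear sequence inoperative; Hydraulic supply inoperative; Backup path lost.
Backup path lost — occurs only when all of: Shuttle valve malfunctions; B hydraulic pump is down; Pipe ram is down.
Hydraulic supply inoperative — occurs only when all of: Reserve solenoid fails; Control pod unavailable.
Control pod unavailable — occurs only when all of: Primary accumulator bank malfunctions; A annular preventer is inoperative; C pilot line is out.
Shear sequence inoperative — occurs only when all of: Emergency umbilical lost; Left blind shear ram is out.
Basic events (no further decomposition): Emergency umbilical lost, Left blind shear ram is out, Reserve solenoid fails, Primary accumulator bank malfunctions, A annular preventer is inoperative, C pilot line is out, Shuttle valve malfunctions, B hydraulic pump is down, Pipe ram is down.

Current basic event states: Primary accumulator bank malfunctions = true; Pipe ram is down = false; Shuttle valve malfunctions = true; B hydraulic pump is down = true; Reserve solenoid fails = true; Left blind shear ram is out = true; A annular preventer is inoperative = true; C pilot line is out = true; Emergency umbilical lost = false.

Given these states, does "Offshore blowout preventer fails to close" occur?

Shear sequence inoperative [AND]: Emergency umbilical lost=not, Left blind shear ram is out=occurs → not all inputs occur → does not occur.
Control pod unavailable [AND]: Primary accumulator bank malfunctions=occurs, A annular preventer is inoperative=occurs, C pilot line is out=occurs → all inputs occur → occurs.
Hydraulic supply inoperative [AND]: Reserve solenoid fails=occurs, Control pod unavailable=occurs → all inputs occur → occurs.
Backup path lost [AND]: Shuttle valve malfunctions=occurs, B hydraulic pump is down=occurs, Pipe ram is down=not → not all inputs occur → does not occur.
Offshore blowout preventer fails to close [OR]: Shear sequence inoperative=not, Hydraulic supply inoperative=occurs, Backup path lost=not → at least one input occurs → occurs.

Yes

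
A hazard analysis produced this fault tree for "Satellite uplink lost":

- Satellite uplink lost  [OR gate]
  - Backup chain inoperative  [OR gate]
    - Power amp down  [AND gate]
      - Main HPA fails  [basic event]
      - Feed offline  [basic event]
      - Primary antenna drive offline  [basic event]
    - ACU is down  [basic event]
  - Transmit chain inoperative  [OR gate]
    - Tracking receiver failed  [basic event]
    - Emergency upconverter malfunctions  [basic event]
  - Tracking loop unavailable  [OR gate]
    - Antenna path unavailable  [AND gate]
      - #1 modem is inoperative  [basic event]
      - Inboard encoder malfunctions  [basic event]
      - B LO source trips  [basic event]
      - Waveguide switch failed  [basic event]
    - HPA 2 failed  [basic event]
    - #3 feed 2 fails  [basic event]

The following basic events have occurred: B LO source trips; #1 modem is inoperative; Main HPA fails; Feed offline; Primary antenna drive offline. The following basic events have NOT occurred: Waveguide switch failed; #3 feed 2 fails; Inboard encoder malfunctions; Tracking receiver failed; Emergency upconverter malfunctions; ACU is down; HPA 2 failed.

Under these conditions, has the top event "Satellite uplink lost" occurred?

Yes

Power amp down [AND]: Main HPA fails=occurs, Feed offline=occurs, Primary antenna drive offline=occurs → all inputs occur → occurs.
Backup chain inoperative [OR]: Power amp down=occurs, ACU is down=not → at least one input occurs → occurs.
Transmit chain inoperative [OR]: Tracking receiver failed=not, Emergency upconverter malfunctions=not → no input occurs → does not occur.
Antenna path unavailable [AND]: #1 modem is inoperative=occurs, Inboard encoder malfunctions=not, B LO source trips=occurs, Waveguide switch failed=not → not all inputs occur → does not occur.
Tracking loop unavailable [OR]: Antenna path unavailable=not, HPA 2 failed=not, #3 feed 2 fails=not → no input occurs → does not occur.
Satellite uplink lost [OR]: Backup chain inoperative=occurs, Transmit chain inoperative=not, Tracking loop unavailable=not → at least one input occurs → occurs.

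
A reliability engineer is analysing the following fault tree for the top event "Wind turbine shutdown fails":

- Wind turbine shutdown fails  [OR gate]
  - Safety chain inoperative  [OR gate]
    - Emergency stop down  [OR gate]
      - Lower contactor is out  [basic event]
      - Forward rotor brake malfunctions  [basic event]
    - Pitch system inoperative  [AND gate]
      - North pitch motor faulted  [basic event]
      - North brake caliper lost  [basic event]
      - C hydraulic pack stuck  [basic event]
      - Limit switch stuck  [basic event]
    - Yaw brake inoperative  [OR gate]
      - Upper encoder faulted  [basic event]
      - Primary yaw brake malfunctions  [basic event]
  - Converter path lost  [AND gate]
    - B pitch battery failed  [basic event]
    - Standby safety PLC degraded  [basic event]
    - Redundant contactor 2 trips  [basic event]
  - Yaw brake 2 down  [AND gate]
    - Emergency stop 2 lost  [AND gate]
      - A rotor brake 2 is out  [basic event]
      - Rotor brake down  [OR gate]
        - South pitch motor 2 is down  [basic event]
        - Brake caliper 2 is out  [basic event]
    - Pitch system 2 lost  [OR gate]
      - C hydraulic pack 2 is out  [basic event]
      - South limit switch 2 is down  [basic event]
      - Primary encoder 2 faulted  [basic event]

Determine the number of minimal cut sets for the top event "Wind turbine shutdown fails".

12

Emergency stop down [OR]: union of children's cut sets → 2 cut set(s).
Pitch system inoperative [AND]: one cut set from each child combined → 1 × 1 × 1 × 1 = 1 cut set(s).
Yaw brake inoperative [OR]: union of children's cut sets → 2 cut set(s).
Safety chain inoperative [OR]: union of children's cut sets → 5 cut set(s).
Converter path lost [AND]: one cut set from each child combined → 1 × 1 × 1 = 1 cut set(s).
Rotor brake down [OR]: union of children's cut sets → 2 cut set(s).
Emergency stop 2 lost [AND]: one cut set from each child combined → 1 × 2 = 2 cut set(s).
Pitch system 2 lost [OR]: union of children's cut sets → 3 cut set(s).
Yaw brake 2 down [AND]: one cut set from each child combined → 2 × 3 = 6 cut set(s).
Wind turbine shutdown fails [OR]: union of children's cut sets → 12 cut set(s).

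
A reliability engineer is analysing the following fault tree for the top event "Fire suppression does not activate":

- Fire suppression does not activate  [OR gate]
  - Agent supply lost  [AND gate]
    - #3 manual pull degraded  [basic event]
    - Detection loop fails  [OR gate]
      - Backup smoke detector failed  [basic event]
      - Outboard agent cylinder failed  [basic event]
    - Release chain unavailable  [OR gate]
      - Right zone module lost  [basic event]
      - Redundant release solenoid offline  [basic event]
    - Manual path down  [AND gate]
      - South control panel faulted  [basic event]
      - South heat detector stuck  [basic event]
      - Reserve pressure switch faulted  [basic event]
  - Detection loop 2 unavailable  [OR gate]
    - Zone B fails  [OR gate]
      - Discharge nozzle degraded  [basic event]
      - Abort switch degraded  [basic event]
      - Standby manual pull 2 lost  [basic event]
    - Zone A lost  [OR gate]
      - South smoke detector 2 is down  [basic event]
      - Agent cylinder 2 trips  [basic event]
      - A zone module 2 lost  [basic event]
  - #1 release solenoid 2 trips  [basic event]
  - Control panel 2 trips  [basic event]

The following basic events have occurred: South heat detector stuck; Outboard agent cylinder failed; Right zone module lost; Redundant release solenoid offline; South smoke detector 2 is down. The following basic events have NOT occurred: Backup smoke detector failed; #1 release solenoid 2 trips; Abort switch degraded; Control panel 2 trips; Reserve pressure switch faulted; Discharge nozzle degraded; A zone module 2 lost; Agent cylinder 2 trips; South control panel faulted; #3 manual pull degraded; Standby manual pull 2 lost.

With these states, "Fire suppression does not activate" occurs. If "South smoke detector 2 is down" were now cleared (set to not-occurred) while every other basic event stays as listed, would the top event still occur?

Counterfactual: set "South smoke detector 2 is down" to not occurred.
Detection loop fails [OR]: Backup smoke detector failed=not, Outboard agent cylinder failed=occurs → at least one input occurs → occurs.
Release chain unavailable [OR]: Right zone module lost=occurs, Redundant release solenoid offline=occurs → at least one input occurs → occurs.
Manual path down [AND]: South control panel faulted=not, South heat detector stuck=occurs, Reserve pressure switch faulted=not → not all inputs occur → does not occur.
Agent supply lost [AND]: #3 manual pull degraded=not, Detection loop fails=occurs, Release chain unavailable=occurs, Manual path down=not → not all inputs occur → does not occur.
Zone B fails [OR]: Discharge nozzle degraded=not, Abort switch degraded=not, Standby manual pull 2 lost=not → no input occurs → does not occur.
Zone A lost [OR]: South smoke detector 2 is down=not, Agent cylinder 2 trips=not, A zone module 2 lost=not → no input occurs → does not occur.
Detection loop 2 unavailable [OR]: Zone B fails=not, Zone A lost=not → no input occurs → does not occur.
Fire suppression does not activate [OR]: Agent supply lost=not, Detection loop 2 unavailable=not, #1 release solenoid 2 trips=not, Control panel 2 trips=not → no input occurs → does not occur.

No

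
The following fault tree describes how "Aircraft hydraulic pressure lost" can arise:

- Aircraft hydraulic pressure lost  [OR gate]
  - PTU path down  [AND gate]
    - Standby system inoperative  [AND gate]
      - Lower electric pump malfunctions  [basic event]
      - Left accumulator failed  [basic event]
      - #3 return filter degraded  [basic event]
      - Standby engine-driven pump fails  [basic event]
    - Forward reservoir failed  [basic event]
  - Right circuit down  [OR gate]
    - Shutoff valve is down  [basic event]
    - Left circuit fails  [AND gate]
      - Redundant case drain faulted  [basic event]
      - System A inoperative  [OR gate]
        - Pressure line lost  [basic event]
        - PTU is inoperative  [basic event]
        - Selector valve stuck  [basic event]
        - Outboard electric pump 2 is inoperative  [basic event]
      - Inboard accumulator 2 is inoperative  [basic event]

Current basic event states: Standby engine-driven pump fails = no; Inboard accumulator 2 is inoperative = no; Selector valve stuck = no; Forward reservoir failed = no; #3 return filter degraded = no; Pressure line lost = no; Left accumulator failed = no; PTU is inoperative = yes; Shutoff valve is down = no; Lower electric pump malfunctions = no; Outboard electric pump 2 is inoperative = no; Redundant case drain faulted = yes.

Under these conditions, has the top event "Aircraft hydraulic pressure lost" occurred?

Standby system inoperative [AND]: Lower electric pump malfunctions=not, Left accumulator failed=not, #3 return filter degraded=not, Standby engine-driven pump fails=not → not all inputs occur → does not occur.
PTU path down [AND]: Standby system inoperative=not, Forward reservoir failed=not → not all inputs occur → does not occur.
System A inoperative [OR]: Pressure line lost=not, PTU is inoperative=occurs, Selector valve stuck=not, Outboard electric pump 2 is inoperative=not → at least one input occurs → occurs.
Left circuit fails [AND]: Redundant case drain faulted=occurs, System A inoperative=occurs, Inboard accumulator 2 is inoperative=not → not all inputs occur → does not occur.
Right circuit down [OR]: Shutoff valve is down=not, Left circuit fails=not → no input occurs → does not occur.
Aircraft hydraulic pressure lost [OR]: PTU path down=not, Right circuit down=not → no input occurs → does not occur.

No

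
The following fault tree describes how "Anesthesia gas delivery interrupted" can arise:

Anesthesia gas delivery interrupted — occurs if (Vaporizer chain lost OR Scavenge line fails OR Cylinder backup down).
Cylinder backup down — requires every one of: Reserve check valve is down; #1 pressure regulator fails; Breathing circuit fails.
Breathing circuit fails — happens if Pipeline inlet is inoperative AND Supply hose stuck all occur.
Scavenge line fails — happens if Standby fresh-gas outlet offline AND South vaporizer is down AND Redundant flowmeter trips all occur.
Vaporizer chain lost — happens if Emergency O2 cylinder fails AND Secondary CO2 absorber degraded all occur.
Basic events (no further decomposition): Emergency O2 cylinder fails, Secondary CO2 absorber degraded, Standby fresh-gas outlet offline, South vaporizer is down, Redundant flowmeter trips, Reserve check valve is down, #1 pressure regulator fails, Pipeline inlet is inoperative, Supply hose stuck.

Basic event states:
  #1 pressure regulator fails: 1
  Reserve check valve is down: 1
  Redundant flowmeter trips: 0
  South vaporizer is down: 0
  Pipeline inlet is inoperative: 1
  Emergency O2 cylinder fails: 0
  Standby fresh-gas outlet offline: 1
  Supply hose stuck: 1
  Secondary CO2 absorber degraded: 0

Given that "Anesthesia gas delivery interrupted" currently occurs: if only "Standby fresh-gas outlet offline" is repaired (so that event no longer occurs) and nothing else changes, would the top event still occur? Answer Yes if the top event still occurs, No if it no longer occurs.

Counterfactual: set "Standby fresh-gas outlet offline" to not occurred.
Vaporizer chain lost [AND]: Emergency O2 cylinder fails=not, Secondary CO2 absorber degraded=not → not all inputs occur → does not occur.
Scavenge line fails [AND]: Standby fresh-gas outlet offline=not, South vaporizer is down=not, Redundant flowmeter trips=not → not all inputs occur → does not occur.
Breathing circuit fails [AND]: Pipeline inlet is inoperative=occurs, Supply hose stuck=occurs → all inputs occur → occurs.
Cylinder backup down [AND]: Reserve check valve is down=occurs, #1 pressure regulator fails=occurs, Breathing circuit fails=occurs → all inputs occur → occurs.
Anesthesia gas delivery interrupted [OR]: Vaporizer chain lost=not, Scavenge line fails=not, Cylinder backup down=occurs → at least one input occurs → occurs.

Yes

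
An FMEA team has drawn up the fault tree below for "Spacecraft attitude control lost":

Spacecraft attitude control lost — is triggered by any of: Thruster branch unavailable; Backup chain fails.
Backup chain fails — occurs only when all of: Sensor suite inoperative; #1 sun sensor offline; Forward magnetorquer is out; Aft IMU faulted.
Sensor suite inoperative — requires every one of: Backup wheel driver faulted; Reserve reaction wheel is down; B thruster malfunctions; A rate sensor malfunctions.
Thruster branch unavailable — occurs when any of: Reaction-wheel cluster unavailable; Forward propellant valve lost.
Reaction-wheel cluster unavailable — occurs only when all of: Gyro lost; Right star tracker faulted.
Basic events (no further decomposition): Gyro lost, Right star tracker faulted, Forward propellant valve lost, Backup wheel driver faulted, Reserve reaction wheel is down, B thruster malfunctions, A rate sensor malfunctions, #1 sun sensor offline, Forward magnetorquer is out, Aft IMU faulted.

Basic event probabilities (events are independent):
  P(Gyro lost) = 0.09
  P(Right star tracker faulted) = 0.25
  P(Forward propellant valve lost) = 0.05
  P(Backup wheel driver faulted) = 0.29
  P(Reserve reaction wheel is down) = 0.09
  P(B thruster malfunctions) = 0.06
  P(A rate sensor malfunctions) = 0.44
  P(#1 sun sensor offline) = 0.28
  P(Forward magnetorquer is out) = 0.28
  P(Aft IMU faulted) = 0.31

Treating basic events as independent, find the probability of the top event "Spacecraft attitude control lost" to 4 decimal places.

P(Reaction-wheel cluster unavailable) [AND] = 0.09 × 0.25 = 0.022500
P(Thruster branch unavailable) [OR] = 1 − (1−0.022500) × (1−0.05) = 0.071375
P(Sensor suite inoperative) [AND] = 0.29 × 0.09 × 0.06 × 0.44 = 0.000689
P(Backup chain fails) [AND] = 0.000689 × 0.28 × 0.28 × 0.31 = 0.000017
P(Spacecraft attitude control lost) [OR] = 1 − (1−0.071375) × (1−0.000017) = 0.071391
Rounded to 4 decimal places: P(Spacecraft attitude control lost) ≈ 0.0714.

0.0714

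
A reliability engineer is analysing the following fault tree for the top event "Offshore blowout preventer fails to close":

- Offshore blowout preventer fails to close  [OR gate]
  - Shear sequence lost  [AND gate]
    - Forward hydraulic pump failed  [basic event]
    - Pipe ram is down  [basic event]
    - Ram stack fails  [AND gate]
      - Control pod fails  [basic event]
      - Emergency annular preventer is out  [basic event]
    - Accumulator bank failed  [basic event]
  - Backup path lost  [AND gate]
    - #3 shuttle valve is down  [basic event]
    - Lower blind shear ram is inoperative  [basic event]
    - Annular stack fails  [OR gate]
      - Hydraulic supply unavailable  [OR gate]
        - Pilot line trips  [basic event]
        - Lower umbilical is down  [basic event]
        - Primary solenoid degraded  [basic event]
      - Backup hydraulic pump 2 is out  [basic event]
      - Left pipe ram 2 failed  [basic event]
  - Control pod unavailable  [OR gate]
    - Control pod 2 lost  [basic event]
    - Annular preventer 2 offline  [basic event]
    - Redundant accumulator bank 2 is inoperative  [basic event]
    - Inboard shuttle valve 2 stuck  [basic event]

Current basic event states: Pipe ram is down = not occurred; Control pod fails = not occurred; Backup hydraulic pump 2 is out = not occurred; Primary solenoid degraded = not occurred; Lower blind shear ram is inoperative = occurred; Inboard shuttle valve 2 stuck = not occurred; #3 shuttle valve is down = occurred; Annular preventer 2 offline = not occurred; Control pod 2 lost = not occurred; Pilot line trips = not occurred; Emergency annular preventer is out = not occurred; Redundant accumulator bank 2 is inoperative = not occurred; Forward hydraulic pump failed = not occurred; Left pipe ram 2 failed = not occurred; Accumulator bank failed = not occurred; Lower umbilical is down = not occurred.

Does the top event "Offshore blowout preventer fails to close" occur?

Ram stack fails [AND]: Control pod fails=not, Emergency annular preventer is out=not → not all inputs occur → does not occur.
Shear sequence lost [AND]: Forward hydraulic pump failed=not, Pipe ram is down=not, Ram stack fails=not, Accumulator bank failed=not → not all inputs occur → does not occur.
Hydraulic supply unavailable [OR]: Pilot line trips=not, Lower umbilical is down=not, Primary solenoid degraded=not → no input occurs → does not occur.
Annular stack fails [OR]: Hydraulic supply unavailable=not, Backup hydraulic pump 2 is out=not, Left pipe ram 2 failed=not → no input occurs → does not occur.
Backup path lost [AND]: #3 shuttle valve is down=occurs, Lower blind shear ram is inoperative=occurs, Annular stack fails=not → not all inputs occur → does not occur.
Control pod unavailable [OR]: Control pod 2 lost=not, Annular preventer 2 offline=not, Redundant accumulator bank 2 is inoperative=not, Inboard shuttle valve 2 stuck=not → no input occurs → does not occur.
Offshore blowout preventer fails to close [OR]: Shear sequence lost=not, Backup path lost=not, Control pod unavailable=not → no input occurs → does not occur.

No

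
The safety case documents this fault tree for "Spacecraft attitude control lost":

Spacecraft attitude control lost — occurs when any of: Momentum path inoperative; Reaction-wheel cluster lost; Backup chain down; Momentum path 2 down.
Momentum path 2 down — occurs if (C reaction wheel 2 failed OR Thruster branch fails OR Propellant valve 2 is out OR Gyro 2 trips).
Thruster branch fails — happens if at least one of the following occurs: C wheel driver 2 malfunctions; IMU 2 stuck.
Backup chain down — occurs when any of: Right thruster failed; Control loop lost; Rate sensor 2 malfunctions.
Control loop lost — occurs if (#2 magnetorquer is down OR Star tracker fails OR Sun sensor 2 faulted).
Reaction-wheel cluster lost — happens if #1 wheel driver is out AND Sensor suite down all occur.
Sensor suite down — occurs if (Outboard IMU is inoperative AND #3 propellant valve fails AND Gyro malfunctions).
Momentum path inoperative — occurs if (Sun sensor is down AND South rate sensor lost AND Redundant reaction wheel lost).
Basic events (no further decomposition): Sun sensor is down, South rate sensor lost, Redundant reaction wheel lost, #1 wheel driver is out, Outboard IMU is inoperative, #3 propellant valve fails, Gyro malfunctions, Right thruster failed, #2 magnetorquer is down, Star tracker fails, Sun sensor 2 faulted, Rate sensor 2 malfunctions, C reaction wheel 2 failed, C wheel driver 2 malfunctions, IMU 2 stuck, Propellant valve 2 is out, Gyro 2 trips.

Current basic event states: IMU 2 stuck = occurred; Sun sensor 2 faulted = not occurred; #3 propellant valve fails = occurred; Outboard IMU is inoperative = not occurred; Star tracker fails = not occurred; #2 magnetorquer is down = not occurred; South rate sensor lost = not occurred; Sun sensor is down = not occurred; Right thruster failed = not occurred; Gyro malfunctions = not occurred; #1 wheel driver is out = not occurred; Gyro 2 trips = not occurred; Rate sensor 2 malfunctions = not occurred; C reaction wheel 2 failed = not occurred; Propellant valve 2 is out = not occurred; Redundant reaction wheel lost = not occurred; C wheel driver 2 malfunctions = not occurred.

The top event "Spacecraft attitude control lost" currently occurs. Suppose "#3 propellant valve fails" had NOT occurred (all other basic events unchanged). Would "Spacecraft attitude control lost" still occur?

Counterfactual: set "#3 propellant valve fails" to not occurred.
Momentum path inoperative [AND]: Sun sensor is down=not, South rate sensor lost=not, Redundant reaction wheel lost=not → not all inputs occur → does not occur.
Sensor suite down [AND]: Outboard IMU is inoperative=not, #3 propellant valve fails=not, Gyro malfunctions=not → not all inputs occur → does not occur.
Reaction-wheel cluster lost [AND]: #1 wheel driver is out=not, Sensor suite down=not → not all inputs occur → does not occur.
Control loop lost [OR]: #2 magnetorquer is down=not, Star tracker fails=not, Sun sensor 2 faulted=not → no input occurs → does not occur.
Backup chain down [OR]: Right thruster failed=not, Control loop lost=not, Rate sensor 2 malfunctions=not → no input occurs → does not occur.
Thruster branch fails [OR]: C wheel driver 2 malfunctions=not, IMU 2 stuck=occurs → at least one input occurs → occurs.
Momentum path 2 down [OR]: C reaction wheel 2 failed=not, Thruster branch fails=occurs, Propellant valve 2 is out=not, Gyro 2 trips=not → at least one input occurs → occurs.
Spacecraft attitude control lost [OR]: Momentum path inoperative=not, Reaction-wheel cluster lost=not, Backup chain down=not, Momentum path 2 down=occurs → at least one input occurs → occurs.

Yes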